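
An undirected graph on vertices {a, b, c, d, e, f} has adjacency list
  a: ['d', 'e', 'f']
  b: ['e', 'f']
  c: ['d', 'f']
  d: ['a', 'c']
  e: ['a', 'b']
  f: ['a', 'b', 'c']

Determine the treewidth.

A width-2 tree decomposition is:
Bags: B1 = {c, d, f}  B2 = {a, d, f}  B3 = {a, b, f}  B4 = {a, b, e}
Tree: B1–B2, B2–B3, B3–B4
The largest bag has 3 vertices, giving width 2; this decomposition certifies tw(G) ≤ 2. The edges c–d–a–f–c form a cycle, so G is not a tree and its treewidth is at least 2. The upper and lower bounds meet at 2, so that is the treewidth.

2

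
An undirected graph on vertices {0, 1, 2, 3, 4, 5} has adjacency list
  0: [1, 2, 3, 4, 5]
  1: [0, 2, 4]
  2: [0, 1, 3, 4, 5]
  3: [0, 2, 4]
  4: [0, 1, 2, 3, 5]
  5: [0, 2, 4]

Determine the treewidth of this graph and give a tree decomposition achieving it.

The largest bag has 4 vertices, giving width 3; this decomposition certifies tw(G) ≤ 3. For the lower bound, the 4 vertices {0, 1, 2, 4} are pairwise adjacent, and any tree decomposition puts a clique entirely inside one bag — forcing width ≥ 3. Therefore the treewidth is 3.

Treewidth 3.
One such decomposition:
Bags: B1 = {0, 2, 3, 4}  B2 = {0, 1, 2, 4}  B3 = {0, 2, 4, 5}
Tree: B1–B2, B1–B3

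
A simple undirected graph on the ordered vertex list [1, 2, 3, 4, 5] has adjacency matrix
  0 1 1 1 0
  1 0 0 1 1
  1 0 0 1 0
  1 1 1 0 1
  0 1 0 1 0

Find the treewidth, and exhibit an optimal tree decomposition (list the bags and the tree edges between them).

Treewidth 2.
One such decomposition:
Bags: B1 = {1, 2, 4}  B2 = {2, 4, 5}  B3 = {1, 3, 4}
Tree: B1–B2, B1–B3

Every bag has size at most 3, so the width is 3 − 1 = 2 and tw(G) ≤ 2. For the lower bound, the 3 vertices {1, 2, 4} are pairwise adjacent, and any tree decomposition puts a clique entirely inside one bag — forcing width ≥ 2. Therefore the treewidth is 2.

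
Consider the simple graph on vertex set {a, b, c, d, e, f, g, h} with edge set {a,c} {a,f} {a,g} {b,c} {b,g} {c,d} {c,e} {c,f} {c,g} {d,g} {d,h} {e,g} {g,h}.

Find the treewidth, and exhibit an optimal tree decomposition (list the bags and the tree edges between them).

Treewidth 2.
One optimal decomposition is:
Bags: B1 = {c, d, g}  B2 = {b, c, g}  B3 = {a, c, g}  B4 = {a, c, f}  B5 = {c, e, g}  B6 = {d, g, h}
Tree: B1–B2, B1–B3, B3–B4, B2–B5, B1–B6

The largest bag has 3 vertices, giving width 2; this decomposition certifies tw(G) ≤ 2. Conversely, {d, g, h} is a clique of size 3, and the vertices of any clique must share a bag in every tree decomposition; so some bag has ≥ 3 vertices and tw(G) ≥ 2. Hence tw(G) = 2 exactly.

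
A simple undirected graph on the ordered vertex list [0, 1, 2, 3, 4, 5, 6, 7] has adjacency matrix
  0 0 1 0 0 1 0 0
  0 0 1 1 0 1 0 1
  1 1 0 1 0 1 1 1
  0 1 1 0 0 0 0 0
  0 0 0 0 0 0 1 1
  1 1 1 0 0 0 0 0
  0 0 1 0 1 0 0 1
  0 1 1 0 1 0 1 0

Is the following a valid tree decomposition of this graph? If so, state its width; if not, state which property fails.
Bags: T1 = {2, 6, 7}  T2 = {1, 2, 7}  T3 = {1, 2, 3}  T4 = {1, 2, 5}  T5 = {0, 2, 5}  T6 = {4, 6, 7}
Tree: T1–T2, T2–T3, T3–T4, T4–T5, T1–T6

Yes; width 2.

Checking the three conditions: (i) the bags cover all of {0, 1, 2, 3, 4, 5, 6, 7}; (ii) for each edge, some bag contains both endpoints; (iii) the bags containing any fixed vertex form a subtree. All hold, so the decomposition is valid with width 3 − 1 = 2.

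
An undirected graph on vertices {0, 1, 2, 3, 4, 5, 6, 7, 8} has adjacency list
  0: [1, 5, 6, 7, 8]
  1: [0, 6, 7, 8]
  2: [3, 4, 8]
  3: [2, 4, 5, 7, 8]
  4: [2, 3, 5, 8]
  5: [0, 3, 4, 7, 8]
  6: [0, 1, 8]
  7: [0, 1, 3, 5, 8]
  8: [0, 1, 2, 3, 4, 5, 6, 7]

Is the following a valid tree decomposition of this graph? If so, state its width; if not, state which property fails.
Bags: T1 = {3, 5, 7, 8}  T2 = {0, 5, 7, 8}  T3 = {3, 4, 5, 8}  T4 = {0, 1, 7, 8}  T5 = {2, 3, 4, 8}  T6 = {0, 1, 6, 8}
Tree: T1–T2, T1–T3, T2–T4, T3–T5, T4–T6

Every vertex of G appears in some bag (union = {0, 1, 2, 3, 4, 5, 6, 7, 8}); every edge is covered by a bag; and for each vertex v the set of bags containing v is connected in the bag tree. The decomposition is therefore valid. The largest bag has 4 vertices, so the width is 3.

Yes; width 3.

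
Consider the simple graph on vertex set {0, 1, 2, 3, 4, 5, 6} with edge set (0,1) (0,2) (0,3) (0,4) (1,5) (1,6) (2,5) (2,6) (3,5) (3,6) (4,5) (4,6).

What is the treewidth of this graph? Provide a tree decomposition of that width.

Each bag holds 4 vertices, so the decomposition has width 3, which upper-bounds the treewidth. For the lower bound: the 4 vertex sets {2,5}, {1,6}, {0}, {4} are disjoint, each induces a connected subgraph, and every pair is joined by at least one edge of G. Contracting each set to a single vertex therefore yields K_{4} as a minor, and since treewidth is minor-monotone, tw(G) ≥ tw(K_{4}) = 3. Therefore the treewidth is 3.

Treewidth 3.
One such decomposition:
Bags: B1 = {0, 2, 5, 6}  B2 = {0, 1, 5, 6}  B3 = {0, 4, 5, 6}  B4 = {0, 3, 5, 6}
Tree: B1–B2, B2–B3, B3–B4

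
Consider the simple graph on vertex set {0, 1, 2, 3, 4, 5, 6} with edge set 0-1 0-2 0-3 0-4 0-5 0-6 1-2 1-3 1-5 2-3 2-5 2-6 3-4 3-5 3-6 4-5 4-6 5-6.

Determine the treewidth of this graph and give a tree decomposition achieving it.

Each bag holds 5 vertices, so the decomposition has width 4, which upper-bounds the treewidth. Conversely, {0, 1, 2, 3, 5} is a clique of size 5, and the vertices of any clique must share a bag in every tree decomposition; so some bag has ≥ 5 vertices and tw(G) ≥ 4. Hence tw(G) = 4 exactly.

Treewidth 4.
Bags: B1 = {0, 3, 4, 5, 6}  B2 = {0, 2, 3, 5, 6}  B3 = {0, 1, 2, 3, 5}
Tree: B1–B2, B2–B3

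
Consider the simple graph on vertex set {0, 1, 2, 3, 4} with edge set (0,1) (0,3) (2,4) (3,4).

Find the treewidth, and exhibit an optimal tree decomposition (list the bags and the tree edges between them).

Treewidth 1.
One such decomposition:
Bags: B1 = {2, 4}  B2 = {3, 4}  B3 = {0, 3}  B4 = {0, 1}
Tree: B1–B2, B2–B3, B3–B4

Each bag holds 2 vertices, so the decomposition has width 1, which upper-bounds the treewidth. G has an edge, so its treewidth is at least 1. Combining the bounds, tw(G) = 1.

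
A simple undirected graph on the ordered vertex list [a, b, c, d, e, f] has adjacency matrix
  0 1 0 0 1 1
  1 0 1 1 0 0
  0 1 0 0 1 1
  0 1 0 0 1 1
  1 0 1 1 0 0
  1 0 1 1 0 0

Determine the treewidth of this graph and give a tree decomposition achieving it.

Treewidth 3.
One optimal decomposition is:
Bags: B1 = {b, c, e, f}  B2 = {a, b, e, f}  B3 = {b, d, e, f}
Tree: B1–B2, B2–B3

The largest bag has 4 vertices, giving width 3; this decomposition certifies tw(G) ≤ 3. For the lower bound: the 4 vertex sets {b,c}, {a,e}, {f}, {d} are disjoint, each induces a connected subgraph, and every pair is joined by at least one edge of G. Contracting each set to a single vertex therefore yields K_{4} as a minor, and since treewidth is minor-monotone, tw(G) ≥ tw(K_{4}) = 3. Hence tw(G) = 3 exactly.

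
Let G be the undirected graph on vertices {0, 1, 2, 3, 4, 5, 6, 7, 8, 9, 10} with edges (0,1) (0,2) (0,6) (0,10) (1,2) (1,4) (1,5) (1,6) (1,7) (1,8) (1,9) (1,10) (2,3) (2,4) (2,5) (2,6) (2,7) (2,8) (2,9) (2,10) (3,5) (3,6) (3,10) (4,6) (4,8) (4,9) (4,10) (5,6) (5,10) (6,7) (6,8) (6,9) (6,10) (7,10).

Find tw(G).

4

A width-4 tree decomposition is:
Bags: B1 = {1, 2, 6, 7, 10}  B2 = {1, 2, 4, 6, 10}  B3 = {0, 1, 2, 6, 10}  B4 = {1, 2, 5, 6, 10}  B5 = {1, 2, 4, 6, 8}  B6 = {2, 3, 5, 6, 10}  B7 = {1, 2, 4, 6, 9}
Tree: B1–B2, B1–B3, B1–B4, B2–B5, B4–B6, B2–B7
Every bag has size at most 5, so the width is 5 − 1 = 4 and tw(G) ≤ 4. For the lower bound, the 5 vertices {1, 2, 4, 6, 8} are pairwise adjacent, and any tree decomposition puts a clique entirely inside one bag — forcing width ≥ 4. The upper and lower bounds meet at 4, so that is the treewidth.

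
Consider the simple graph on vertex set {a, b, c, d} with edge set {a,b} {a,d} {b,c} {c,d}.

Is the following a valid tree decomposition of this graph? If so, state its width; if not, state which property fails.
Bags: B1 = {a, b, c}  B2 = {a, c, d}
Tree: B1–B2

Yes; width 2.

Vertex coverage: the bags together contain {a, b, c, d}, the full vertex set. Edge coverage: each edge of G has both endpoints in at least one bag. Running intersection: for every vertex, the bags containing it form a connected subtree. All three properties hold, so this is a valid tree decomposition of width max|bag| − 1 = 2, and hence tw(G) ≤ 2.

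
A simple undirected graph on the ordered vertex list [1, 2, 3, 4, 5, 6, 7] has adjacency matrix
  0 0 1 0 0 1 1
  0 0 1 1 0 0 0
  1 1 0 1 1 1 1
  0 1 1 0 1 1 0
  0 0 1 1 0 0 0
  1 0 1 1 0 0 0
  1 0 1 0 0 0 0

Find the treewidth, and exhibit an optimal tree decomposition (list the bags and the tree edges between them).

The largest bag has 3 vertices, giving width 2; this decomposition certifies tw(G) ≤ 2. For the lower bound, the 3 vertices {1, 3, 6} are pairwise adjacent, and any tree decomposition puts a clique entirely inside one bag — forcing width ≥ 2. Therefore the treewidth is 2.

Treewidth 2.
One such decomposition:
Bags: B1 = {3, 4, 6}  B2 = {2, 3, 4}  B3 = {1, 3, 6}  B4 = {1, 3, 7}  B5 = {3, 4, 5}
Tree: B1–B2, B1–B3, B3–B4, B2–B5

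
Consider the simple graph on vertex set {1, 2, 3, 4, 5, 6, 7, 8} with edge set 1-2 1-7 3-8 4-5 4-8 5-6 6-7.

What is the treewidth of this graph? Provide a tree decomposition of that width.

Treewidth 1.
One optimal decomposition is:
Bags: B1 = {3, 8}  B2 = {4, 8}  B3 = {4, 5}  B4 = {5, 6}  B5 = {6, 7}  B6 = {1, 7}  B7 = {1, 2}
Tree: B1–B2, B2–B3, B3–B4, B4–B5, B5–B6, B6–B7

Every bag has size at most 2, so the width is 2 − 1 = 1 and tw(G) ≤ 1. Since G has at least one edge (e.g. 3–8), it is not an edgeless graph, so tw(G) ≥ 1. Therefore the treewidth is 1.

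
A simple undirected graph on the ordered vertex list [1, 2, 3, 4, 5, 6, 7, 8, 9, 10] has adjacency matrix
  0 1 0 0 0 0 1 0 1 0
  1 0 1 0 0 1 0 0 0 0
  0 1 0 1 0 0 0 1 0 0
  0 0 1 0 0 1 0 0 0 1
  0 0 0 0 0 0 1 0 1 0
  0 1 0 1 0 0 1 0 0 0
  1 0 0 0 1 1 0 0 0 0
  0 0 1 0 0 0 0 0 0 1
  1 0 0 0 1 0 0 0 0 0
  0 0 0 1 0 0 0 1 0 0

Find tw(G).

A width-2 tree decomposition is:
Bags: B1 = {3, 8, 10}  B2 = {3, 4, 10}  B3 = {2, 3, 4}  B4 = {2, 4, 6}  B5 = {1, 2, 6}  B6 = {1, 6, 7}  B7 = {1, 7, 9}  B8 = {5, 7, 9}
Tree: B1–B2, B2–B3, B3–B4, B4–B5, B5–B6, B6–B7, B7–B8
The largest bag has 3 vertices, giving width 2; this decomposition certifies tw(G) ≤ 2. The edges 8–10–4–3–8 form a cycle, so G is not a tree and its treewidth is at least 2. Combining the bounds, tw(G) = 2.

2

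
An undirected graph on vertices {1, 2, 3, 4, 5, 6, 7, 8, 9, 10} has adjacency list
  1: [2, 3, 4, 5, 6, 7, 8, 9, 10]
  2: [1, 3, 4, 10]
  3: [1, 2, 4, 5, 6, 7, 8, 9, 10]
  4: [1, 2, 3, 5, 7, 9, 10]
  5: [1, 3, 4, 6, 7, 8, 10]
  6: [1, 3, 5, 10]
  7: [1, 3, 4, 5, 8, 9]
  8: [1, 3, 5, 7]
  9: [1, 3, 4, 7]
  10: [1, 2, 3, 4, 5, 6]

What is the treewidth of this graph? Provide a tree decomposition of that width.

Every bag has size at most 5, so the width is 5 − 1 = 4 and tw(G) ≤ 4. Conversely, {1, 3, 5, 7, 8} is a clique of size 5, and the vertices of any clique must share a bag in every tree decomposition; so some bag has ≥ 5 vertices and tw(G) ≥ 4. Hence tw(G) = 4 exactly.

Treewidth 4.
Bags: B1 = {1, 3, 4, 5, 7}  B2 = {1, 3, 4, 5, 10}  B3 = {1, 2, 3, 4, 10}  B4 = {1, 3, 5, 7, 8}  B5 = {1, 3, 4, 7, 9}  B6 = {1, 3, 5, 6, 10}
Tree: B1–B2, B2–B3, B1–B4, B1–B5, B2–B6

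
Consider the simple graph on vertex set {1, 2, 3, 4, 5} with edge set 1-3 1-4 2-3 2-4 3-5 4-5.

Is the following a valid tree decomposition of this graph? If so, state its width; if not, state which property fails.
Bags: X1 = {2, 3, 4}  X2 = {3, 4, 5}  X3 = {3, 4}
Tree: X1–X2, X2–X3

A tree decomposition must satisfy three properties: every vertex lies in some bag; for every edge, both endpoints lie together in some bag; and for every vertex, the bags containing it form a connected subtree. Here vertex 1 appears in no bag, so the decomposition is invalid.

No — vertex 1 appears in no bag.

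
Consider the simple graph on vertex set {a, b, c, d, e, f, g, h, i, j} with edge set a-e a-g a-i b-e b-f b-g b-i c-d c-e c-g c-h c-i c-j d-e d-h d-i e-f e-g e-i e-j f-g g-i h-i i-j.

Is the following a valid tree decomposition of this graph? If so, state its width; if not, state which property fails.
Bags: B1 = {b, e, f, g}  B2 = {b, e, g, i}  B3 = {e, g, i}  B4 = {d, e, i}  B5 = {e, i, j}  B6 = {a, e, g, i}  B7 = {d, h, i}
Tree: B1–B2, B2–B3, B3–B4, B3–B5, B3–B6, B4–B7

A tree decomposition must satisfy three properties: every vertex lies in some bag; for every edge, both endpoints lie together in some bag; and for every vertex, the bags containing it form a connected subtree. Here vertex c appears in no bag, so the decomposition is invalid.

No — vertex c appears in no bag.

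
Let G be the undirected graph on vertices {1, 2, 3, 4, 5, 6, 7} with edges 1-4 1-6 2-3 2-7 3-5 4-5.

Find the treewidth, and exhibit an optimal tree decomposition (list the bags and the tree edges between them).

Every bag has size at most 2, so the width is 2 − 1 = 1 and tw(G) ≤ 1. G has an edge, so its treewidth is at least 1. Combining the bounds, tw(G) = 1.

Treewidth 1.
One optimal decomposition is:
Bags: B1 = {2, 7}  B2 = {2, 3}  B3 = {3, 5}  B4 = {4, 5}  B5 = {1, 4}  B6 = {1, 6}
Tree: B1–B2, B2–B3, B3–B4, B4–B5, B5–B6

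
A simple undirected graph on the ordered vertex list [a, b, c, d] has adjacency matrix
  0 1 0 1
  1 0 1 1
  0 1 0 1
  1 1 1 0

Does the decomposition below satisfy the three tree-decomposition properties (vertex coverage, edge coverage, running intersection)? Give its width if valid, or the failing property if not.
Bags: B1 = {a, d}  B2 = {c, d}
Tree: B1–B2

A tree decomposition must satisfy three properties: every vertex lies in some bag; for every edge, both endpoints lie together in some bag; and for every vertex, the bags containing it form a connected subtree. Here vertex b appears in no bag, so the decomposition is invalid.

No — vertex b appears in no bag.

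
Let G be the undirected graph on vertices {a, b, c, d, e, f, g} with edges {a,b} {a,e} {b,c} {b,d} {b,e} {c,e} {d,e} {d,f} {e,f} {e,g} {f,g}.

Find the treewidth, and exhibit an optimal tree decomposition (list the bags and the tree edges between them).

Treewidth 2.
Bags: B1 = {b, d, e}  B2 = {a, b, e}  B3 = {d, e, f}  B4 = {b, c, e}  B5 = {e, f, g}
Tree: B1–B2, B1–B3, B2–B4, B3–B5

Each bag holds 3 vertices, so the decomposition has width 2, which upper-bounds the treewidth. Conversely, {e, f, g} is a clique of size 3, and the vertices of any clique must share a bag in every tree decomposition; so some bag has ≥ 3 vertices and tw(G) ≥ 2. Combining the bounds, tw(G) = 2.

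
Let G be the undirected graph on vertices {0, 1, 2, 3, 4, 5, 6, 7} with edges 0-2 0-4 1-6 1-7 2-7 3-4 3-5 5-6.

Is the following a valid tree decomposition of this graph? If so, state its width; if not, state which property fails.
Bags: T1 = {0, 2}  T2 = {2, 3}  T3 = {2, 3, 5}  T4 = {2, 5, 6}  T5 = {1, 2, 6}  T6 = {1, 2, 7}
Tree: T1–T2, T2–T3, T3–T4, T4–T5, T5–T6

No — vertex 4 appears in no bag.

A tree decomposition must satisfy three properties: every vertex lies in some bag; for every edge, both endpoints lie together in some bag; and for every vertex, the bags containing it form a connected subtree. Here vertex 4 appears in no bag, so the decomposition is invalid.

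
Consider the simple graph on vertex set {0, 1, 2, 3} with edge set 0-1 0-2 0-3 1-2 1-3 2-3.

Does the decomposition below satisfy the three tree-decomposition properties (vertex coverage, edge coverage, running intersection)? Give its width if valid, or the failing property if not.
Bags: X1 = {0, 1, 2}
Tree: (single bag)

No — vertex 3 appears in no bag.

A tree decomposition must satisfy three properties: every vertex lies in some bag; for every edge, both endpoints lie together in some bag; and for every vertex, the bags containing it form a connected subtree. Here vertex 3 appears in no bag, so the decomposition is invalid.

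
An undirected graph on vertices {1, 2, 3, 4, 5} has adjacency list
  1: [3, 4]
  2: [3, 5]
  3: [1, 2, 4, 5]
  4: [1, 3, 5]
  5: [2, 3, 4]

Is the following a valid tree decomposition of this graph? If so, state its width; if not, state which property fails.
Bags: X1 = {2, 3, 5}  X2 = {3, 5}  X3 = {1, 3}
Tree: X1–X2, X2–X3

A tree decomposition must satisfy three properties: every vertex lies in some bag; for every edge, both endpoints lie together in some bag; and for every vertex, the bags containing it form a connected subtree. Here vertex 4 appears in no bag, so the decomposition is invalid.

No — vertex 4 appears in no bag.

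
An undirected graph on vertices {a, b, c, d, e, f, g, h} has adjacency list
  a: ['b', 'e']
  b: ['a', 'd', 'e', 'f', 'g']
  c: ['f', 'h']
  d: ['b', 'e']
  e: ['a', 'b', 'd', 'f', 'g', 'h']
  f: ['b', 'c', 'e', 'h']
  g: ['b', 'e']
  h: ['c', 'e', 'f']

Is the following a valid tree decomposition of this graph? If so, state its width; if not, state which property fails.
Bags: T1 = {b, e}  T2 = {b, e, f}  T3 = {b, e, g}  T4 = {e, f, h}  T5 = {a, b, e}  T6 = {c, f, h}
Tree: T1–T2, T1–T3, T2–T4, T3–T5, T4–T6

A tree decomposition must satisfy three properties: every vertex lies in some bag; for every edge, both endpoints lie together in some bag; and for every vertex, the bags containing it form a connected subtree. Here vertex d appears in no bag, so the decomposition is invalid.

No — vertex d appears in no bag.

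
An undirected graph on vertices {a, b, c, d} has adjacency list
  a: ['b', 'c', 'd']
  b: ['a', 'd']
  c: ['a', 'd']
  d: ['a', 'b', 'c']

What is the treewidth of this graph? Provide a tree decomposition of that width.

The largest bag has 3 vertices, giving width 2; this decomposition certifies tw(G) ≤ 2. For the lower bound, the 3 vertices {a, c, d} are pairwise adjacent, and any tree decomposition puts a clique entirely inside one bag — forcing width ≥ 2. Combining the bounds, tw(G) = 2.

Treewidth 2.
One optimal decomposition is:
Bags: B1 = {a, b, d}  B2 = {a, c, d}
Tree: B1–B2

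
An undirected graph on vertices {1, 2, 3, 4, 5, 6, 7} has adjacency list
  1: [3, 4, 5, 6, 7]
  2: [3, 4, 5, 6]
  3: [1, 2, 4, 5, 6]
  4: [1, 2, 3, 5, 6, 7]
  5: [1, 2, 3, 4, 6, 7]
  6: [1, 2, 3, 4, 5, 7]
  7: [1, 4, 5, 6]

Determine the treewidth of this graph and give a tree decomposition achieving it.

Treewidth 4.
One optimal decomposition is:
Bags: B1 = {1, 3, 4, 5, 6}  B2 = {2, 3, 4, 5, 6}  B3 = {1, 4, 5, 6, 7}
Tree: B1–B2, B1–B3

Each bag holds 5 vertices, so the decomposition has width 4, which upper-bounds the treewidth. On the other hand G contains the 5-clique {1, 3, 4, 5, 6}. A clique must lie in a single bag of any decomposition, so no decomposition can have width below 4. Hence tw(G) = 4 exactly.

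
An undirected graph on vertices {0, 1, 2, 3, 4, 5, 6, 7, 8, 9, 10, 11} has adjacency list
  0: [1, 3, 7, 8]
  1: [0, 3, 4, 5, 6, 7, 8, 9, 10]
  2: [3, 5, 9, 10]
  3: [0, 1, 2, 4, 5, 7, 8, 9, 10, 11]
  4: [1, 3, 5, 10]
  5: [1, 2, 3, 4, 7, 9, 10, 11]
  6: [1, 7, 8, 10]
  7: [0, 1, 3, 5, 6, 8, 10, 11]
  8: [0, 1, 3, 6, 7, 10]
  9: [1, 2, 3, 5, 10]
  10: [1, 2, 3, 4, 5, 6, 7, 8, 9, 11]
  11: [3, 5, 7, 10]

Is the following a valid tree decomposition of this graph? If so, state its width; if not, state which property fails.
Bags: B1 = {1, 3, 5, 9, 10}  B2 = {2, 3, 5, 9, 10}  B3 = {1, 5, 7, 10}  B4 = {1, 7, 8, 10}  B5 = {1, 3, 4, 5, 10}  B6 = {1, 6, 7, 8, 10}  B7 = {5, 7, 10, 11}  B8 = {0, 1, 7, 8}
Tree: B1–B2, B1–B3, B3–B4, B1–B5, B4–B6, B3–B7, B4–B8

A tree decomposition must satisfy three properties: every vertex lies in some bag; for every edge, both endpoints lie together in some bag; and for every vertex, the bags containing it form a connected subtree. Here edge (3,7) lies in no bag, so the decomposition is invalid.

No — edge (3,7) lies in no bag.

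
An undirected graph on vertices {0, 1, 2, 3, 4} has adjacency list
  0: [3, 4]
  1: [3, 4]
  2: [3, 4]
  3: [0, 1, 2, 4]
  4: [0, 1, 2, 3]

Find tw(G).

A width-2 tree decomposition is:
Bags: B1 = {1, 3, 4}  B2 = {2, 3, 4}  B3 = {0, 3, 4}
Tree: B1–B2, B1–B3
Each bag holds 3 vertices, so the decomposition has width 2, which upper-bounds the treewidth. On the other hand G contains the 3-clique {0, 3, 4}. A clique must lie in a single bag of any decomposition, so no decomposition can have width below 2. The upper and lower bounds meet at 2, so that is the treewidth.

2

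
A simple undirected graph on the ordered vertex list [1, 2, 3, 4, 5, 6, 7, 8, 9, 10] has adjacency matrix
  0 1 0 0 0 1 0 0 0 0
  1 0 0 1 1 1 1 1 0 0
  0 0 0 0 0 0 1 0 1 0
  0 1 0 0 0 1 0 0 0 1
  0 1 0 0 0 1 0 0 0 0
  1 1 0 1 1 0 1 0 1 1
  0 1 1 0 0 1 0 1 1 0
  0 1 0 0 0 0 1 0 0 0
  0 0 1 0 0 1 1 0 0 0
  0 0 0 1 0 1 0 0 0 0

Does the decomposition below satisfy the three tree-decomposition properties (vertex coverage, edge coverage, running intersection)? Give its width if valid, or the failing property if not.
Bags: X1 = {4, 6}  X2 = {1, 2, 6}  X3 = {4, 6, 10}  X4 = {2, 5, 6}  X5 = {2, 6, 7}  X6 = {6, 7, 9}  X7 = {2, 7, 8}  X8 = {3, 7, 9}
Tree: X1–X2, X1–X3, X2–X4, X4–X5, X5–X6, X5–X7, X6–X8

A tree decomposition must satisfy three properties: every vertex lies in some bag; for every edge, both endpoints lie together in some bag; and for every vertex, the bags containing it form a connected subtree. Here edge (2,4) lies in no bag, so the decomposition is invalid.

No — edge (2,4) lies in no bag.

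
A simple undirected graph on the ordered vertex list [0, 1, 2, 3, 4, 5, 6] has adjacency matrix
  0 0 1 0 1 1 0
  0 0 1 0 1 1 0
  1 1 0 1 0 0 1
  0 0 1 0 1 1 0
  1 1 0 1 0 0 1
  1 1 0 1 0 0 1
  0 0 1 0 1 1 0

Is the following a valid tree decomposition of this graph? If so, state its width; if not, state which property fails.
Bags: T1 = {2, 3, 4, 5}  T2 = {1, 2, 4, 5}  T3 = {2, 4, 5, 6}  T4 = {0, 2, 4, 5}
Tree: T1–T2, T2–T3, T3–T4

Every vertex of G appears in some bag (union = {0, 1, 2, 3, 4, 5, 6}); every edge is covered by a bag; and for each vertex v the set of bags containing v is connected in the bag tree. The decomposition is therefore valid. The largest bag has 4 vertices, so the width is 3.

Yes; width 3.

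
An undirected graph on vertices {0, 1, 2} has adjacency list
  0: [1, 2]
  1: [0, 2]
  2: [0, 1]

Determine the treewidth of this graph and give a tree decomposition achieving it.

With just one bag of size 3, the width is 3 − 1 = 2, so tw(G) ≤ 2. For the lower bound, the 3 vertices {0, 1, 2} are pairwise adjacent, and any tree decomposition puts a clique entirely inside one bag — forcing width ≥ 2. The upper and lower bounds meet at 2, so that is the treewidth.

Treewidth 2.
One such decomposition:
Bags: B1 = {0, 1, 2}
Tree: (single bag)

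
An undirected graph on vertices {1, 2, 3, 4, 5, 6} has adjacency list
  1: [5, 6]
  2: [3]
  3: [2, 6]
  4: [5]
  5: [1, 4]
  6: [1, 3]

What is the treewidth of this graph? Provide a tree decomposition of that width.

Treewidth 1.
One optimal decomposition is:
Bags: B1 = {2, 3}  B2 = {3, 6}  B3 = {1, 6}  B4 = {1, 5}  B5 = {4, 5}
Tree: B1–B2, B2–B3, B3–B4, B4–B5

Each bag holds 2 vertices, so the decomposition has width 1, which upper-bounds the treewidth. Any graph with an edge has treewidth ≥ 1, and G has the edge 2–3. Hence tw(G) = 1 exactly.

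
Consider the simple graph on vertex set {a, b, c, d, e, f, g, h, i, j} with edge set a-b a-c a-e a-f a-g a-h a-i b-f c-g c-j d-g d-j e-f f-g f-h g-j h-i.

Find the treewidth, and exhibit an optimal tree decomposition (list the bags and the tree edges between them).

Treewidth 2.
One such decomposition:
Bags: B1 = {a, h, i}  B2 = {a, f, h}  B3 = {a, e, f}  B4 = {a, f, g}  B5 = {a, c, g}  B6 = {c, g, j}  B7 = {a, b, f}  B8 = {d, g, j}
Tree: B1–B2, B2–B3, B2–B4, B4–B5, B5–B6, B3–B7, B6–B8

The largest bag has 3 vertices, giving width 2; this decomposition certifies tw(G) ≤ 2. Conversely, {d, g, j} is a clique of size 3, and the vertices of any clique must share a bag in every tree decomposition; so some bag has ≥ 3 vertices and tw(G) ≥ 2. Combining the bounds, tw(G) = 2.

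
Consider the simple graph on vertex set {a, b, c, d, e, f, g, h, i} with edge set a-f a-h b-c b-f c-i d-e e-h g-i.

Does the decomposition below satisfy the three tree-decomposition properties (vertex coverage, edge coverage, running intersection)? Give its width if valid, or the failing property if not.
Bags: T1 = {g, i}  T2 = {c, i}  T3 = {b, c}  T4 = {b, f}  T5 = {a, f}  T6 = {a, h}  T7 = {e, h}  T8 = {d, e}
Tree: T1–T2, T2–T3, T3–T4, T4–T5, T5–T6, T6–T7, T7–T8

Yes; width 1.

Checking the three conditions: (i) the bags cover all of {a, b, c, d, e, f, g, h, i}; (ii) for each edge, some bag contains both endpoints; (iii) the bags containing any fixed vertex form a subtree. All hold, so the decomposition is valid with width 2 − 1 = 1.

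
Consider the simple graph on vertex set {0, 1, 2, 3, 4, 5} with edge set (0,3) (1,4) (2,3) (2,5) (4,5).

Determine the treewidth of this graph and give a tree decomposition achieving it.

Every bag has size at most 2, so the width is 2 − 1 = 1 and tw(G) ≤ 1. Any graph with an edge has treewidth ≥ 1, and G has the edge 3–2. Hence tw(G) = 1 exactly.

Treewidth 1.
Bags: B1 = {2, 3}  B2 = {0, 3}  B3 = {2, 5}  B4 = {4, 5}  B5 = {1, 4}
Tree: B1–B2, B1–B3, B3–B4, B4–B5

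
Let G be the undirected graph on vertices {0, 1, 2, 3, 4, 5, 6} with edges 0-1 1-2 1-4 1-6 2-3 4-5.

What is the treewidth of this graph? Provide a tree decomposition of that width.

Each bag holds 2 vertices, so the decomposition has width 1, which upper-bounds the treewidth. G has an edge, so its treewidth is at least 1. The upper and lower bounds meet at 1, so that is the treewidth.

Treewidth 1.
One optimal decomposition is:
Bags: B1 = {1, 2}  B2 = {1, 6}  B3 = {1, 4}  B4 = {4, 5}  B5 = {2, 3}  B6 = {0, 1}
Tree: B1–B2, B1–B3, B3–B4, B1–B5, B3–B6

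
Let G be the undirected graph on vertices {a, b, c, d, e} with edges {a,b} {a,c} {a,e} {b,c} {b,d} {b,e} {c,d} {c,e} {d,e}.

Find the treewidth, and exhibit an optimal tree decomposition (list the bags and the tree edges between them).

The largest bag has 4 vertices, giving width 3; this decomposition certifies tw(G) ≤ 3. Conversely, {b, c, d, e} is a clique of size 4, and the vertices of any clique must share a bag in every tree decomposition; so some bag has ≥ 4 vertices and tw(G) ≥ 3. Therefore the treewidth is 3.

Treewidth 3.
One optimal decomposition is:
Bags: B1 = {b, c, d, e}  B2 = {a, b, c, e}
Tree: B1–B2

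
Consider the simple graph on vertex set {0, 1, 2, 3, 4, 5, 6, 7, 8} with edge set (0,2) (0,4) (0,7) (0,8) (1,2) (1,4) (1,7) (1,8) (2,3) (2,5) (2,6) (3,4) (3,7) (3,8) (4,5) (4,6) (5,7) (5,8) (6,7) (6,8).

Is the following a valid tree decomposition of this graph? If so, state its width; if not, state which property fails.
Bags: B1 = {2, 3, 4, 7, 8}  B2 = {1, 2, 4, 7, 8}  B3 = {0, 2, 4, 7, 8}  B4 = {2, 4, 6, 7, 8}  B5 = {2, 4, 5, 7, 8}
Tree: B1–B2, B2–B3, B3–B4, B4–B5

Yes; width 4.

Every vertex of G appears in some bag (union = {0, 1, 2, 3, 4, 5, 6, 7, 8}); every edge is covered by a bag; and for each vertex v the set of bags containing v is connected in the bag tree. The decomposition is therefore valid. The largest bag has 5 vertices, so the width is 4.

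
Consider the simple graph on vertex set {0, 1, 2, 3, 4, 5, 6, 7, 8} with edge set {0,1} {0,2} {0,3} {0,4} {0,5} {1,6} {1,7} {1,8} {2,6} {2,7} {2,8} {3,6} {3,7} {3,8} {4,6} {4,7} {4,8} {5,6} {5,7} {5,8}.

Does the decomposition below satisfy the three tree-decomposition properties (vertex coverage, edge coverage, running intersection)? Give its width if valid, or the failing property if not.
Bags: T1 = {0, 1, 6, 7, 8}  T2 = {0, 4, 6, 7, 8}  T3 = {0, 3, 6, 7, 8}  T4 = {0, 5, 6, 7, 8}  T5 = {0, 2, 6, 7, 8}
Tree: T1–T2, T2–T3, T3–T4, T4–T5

Yes; width 4.

Checking the three conditions: (i) the bags cover all of {0, 1, 2, 3, 4, 5, 6, 7, 8}; (ii) for each edge, some bag contains both endpoints; (iii) the bags containing any fixed vertex form a subtree. All hold, so the decomposition is valid with width 5 − 1 = 4.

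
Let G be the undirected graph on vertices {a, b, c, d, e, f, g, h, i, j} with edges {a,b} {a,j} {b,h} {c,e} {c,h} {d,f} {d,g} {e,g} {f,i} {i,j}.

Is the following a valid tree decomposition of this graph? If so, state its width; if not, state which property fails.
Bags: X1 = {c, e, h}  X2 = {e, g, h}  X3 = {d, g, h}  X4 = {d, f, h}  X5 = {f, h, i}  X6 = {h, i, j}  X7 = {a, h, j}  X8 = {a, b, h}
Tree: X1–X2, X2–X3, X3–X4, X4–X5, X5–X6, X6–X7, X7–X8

Yes; width 2.

Checking the three conditions: (i) the bags cover all of {a, b, c, d, e, f, g, h, i, j}; (ii) for each edge, some bag contains both endpoints; (iii) the bags containing any fixed vertex form a subtree. All hold, so the decomposition is valid with width 3 − 1 = 2.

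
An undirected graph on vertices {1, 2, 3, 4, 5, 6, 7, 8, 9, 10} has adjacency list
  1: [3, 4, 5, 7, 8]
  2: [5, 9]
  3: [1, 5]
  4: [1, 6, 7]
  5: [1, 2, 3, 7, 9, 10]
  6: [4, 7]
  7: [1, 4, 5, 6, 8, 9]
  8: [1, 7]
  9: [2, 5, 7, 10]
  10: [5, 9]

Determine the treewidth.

2

A width-2 tree decomposition is:
Bags: B1 = {1, 5, 7}  B2 = {5, 7, 9}  B3 = {1, 3, 5}  B4 = {5, 9, 10}  B5 = {2, 5, 9}  B6 = {1, 4, 7}  B7 = {4, 6, 7}  B8 = {1, 7, 8}
Tree: B1–B2, B1–B3, B2–B4, B2–B5, B1–B6, B6–B7, B1–B8
The largest bag has 3 vertices, giving width 2; this decomposition certifies tw(G) ≤ 2. For the lower bound, the 3 vertices {1, 7, 8} are pairwise adjacent, and any tree decomposition puts a clique entirely inside one bag — forcing width ≥ 2. Hence tw(G) = 2 exactly.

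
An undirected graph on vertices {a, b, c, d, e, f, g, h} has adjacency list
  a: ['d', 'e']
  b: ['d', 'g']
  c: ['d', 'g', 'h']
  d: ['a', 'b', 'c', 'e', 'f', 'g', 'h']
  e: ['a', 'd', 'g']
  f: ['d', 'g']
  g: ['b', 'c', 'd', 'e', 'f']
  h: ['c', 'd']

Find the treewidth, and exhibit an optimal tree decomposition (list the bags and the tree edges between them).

Every bag has size at most 3, so the width is 3 − 1 = 2 and tw(G) ≤ 2. Conversely, {d, e, g} is a clique of size 3, and the vertices of any clique must share a bag in every tree decomposition; so some bag has ≥ 3 vertices and tw(G) ≥ 2. The upper and lower bounds meet at 2, so that is the treewidth.

Treewidth 2.
One optimal decomposition is:
Bags: B1 = {d, e, g}  B2 = {a, d, e}  B3 = {c, d, g}  B4 = {d, f, g}  B5 = {c, d, h}  B6 = {b, d, g}
Tree: B1–B2, B1–B3, B3–B4, B3–B5, B4–B6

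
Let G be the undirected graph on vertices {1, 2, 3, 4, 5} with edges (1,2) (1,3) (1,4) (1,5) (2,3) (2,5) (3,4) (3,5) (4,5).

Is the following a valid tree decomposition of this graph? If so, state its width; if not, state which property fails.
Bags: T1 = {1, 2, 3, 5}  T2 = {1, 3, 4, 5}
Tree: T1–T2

Yes; width 3.

Every vertex of G appears in some bag (union = {1, 2, 3, 4, 5}); every edge is covered by a bag; and for each vertex v the set of bags containing v is connected in the bag tree. The decomposition is therefore valid. The largest bag has 4 vertices, so the width is 3.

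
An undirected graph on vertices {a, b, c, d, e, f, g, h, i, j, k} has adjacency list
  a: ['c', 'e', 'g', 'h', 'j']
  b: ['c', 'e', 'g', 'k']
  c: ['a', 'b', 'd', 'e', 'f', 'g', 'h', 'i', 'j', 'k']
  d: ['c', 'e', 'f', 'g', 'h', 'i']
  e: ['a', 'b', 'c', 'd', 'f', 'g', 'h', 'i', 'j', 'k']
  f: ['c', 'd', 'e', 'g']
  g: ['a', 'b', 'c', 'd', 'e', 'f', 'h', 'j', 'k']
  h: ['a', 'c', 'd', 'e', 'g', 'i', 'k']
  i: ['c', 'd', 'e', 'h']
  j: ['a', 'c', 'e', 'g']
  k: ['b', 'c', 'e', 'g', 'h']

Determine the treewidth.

4

A width-4 tree decomposition is:
Bags: B1 = {a, c, e, g, j}  B2 = {a, c, e, g, h}  B3 = {c, d, e, g, h}  B4 = {c, e, g, h, k}  B5 = {b, c, e, g, k}  B6 = {c, d, e, h, i}  B7 = {c, d, e, f, g}
Tree: B1–B2, B2–B3, B3–B4, B4–B5, B3–B6, B3–B7
The largest bag has 5 vertices, giving width 4; this decomposition certifies tw(G) ≤ 4. On the other hand G contains the 5-clique {a, c, e, g, j}. A clique must lie in a single bag of any decomposition, so no decomposition can have width below 4. Hence tw(G) = 4 exactly.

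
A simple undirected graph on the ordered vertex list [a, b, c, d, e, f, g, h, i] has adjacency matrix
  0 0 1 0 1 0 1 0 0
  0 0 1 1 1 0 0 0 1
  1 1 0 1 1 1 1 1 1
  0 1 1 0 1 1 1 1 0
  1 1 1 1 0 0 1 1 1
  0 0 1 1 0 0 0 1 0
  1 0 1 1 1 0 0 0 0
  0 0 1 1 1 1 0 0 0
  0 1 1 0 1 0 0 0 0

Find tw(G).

3

A width-3 tree decomposition is:
Bags: B1 = {c, d, f, h}  B2 = {c, d, e, h}  B3 = {c, d, e, g}  B4 = {b, c, d, e}  B5 = {b, c, e, i}  B6 = {a, c, e, g}
Tree: B1–B2, B2–B3, B2–B4, B4–B5, B3–B6
Every bag has size at most 4, so the width is 4 − 1 = 3 and tw(G) ≤ 3. For the lower bound, the 4 vertices {c, d, e, g} are pairwise adjacent, and any tree decomposition puts a clique entirely inside one bag — forcing width ≥ 3. Combining the bounds, tw(G) = 3.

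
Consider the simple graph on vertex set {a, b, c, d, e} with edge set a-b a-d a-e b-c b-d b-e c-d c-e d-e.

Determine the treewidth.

A width-3 tree decomposition is:
Bags: B1 = {a, b, d, e}  B2 = {b, c, d, e}
Tree: B1–B2
Every bag has size at most 4, so the width is 4 − 1 = 3 and tw(G) ≤ 3. Conversely, {b, c, d, e} is a clique of size 4, and the vertices of any clique must share a bag in every tree decomposition; so some bag has ≥ 4 vertices and tw(G) ≥ 3. Therefore the treewidth is 3.

3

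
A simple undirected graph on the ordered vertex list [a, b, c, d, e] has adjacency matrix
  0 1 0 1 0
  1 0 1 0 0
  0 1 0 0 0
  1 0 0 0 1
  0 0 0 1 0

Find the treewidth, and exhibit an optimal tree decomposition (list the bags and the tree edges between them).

Treewidth 1.
One such decomposition:
Bags: B1 = {b, c}  B2 = {a, b}  B3 = {a, d}  B4 = {d, e}
Tree: B1–B2, B2–B3, B3–B4

Every bag has size at most 2, so the width is 2 − 1 = 1 and tw(G) ≤ 1. Since G has at least one edge (e.g. c–b), it is not an edgeless graph, so tw(G) ≥ 1. Combining the bounds, tw(G) = 1.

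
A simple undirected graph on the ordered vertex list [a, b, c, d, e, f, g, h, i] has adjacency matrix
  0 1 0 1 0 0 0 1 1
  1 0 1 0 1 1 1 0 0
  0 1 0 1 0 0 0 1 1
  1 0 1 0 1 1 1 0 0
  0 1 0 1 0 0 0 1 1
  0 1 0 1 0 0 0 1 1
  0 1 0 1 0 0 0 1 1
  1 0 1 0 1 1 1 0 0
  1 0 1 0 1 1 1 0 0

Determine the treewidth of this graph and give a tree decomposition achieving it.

Treewidth 4.
One such decomposition:
Bags: B1 = {b, d, e, h, i}  B2 = {a, b, d, h, i}  B3 = {b, d, f, h, i}  B4 = {b, c, d, h, i}  B5 = {b, d, g, h, i}
Tree: B1–B2, B2–B3, B3–B4, B4–B5

Each bag holds 5 vertices, so the decomposition has width 4, which upper-bounds the treewidth. For the lower bound: the 5 vertex sets {d,e}, {a,h}, {f,i}, {b}, {c} are disjoint, each induces a connected subgraph, and every pair is joined by at least one edge of G. Contracting each set to a single vertex therefore yields K_{5} as a minor, and since treewidth is minor-monotone, tw(G) ≥ tw(K_{5}) = 4. Therefore the treewidth is 4.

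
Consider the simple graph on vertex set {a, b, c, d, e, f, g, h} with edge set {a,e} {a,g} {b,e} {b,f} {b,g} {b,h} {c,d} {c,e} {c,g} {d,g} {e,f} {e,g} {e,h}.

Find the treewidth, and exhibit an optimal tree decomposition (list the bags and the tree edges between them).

Treewidth 2.
One optimal decomposition is:
Bags: B1 = {a, e, g}  B2 = {c, e, g}  B3 = {b, e, g}  B4 = {b, e, h}  B5 = {b, e, f}  B6 = {c, d, g}
Tree: B1–B2, B1–B3, B3–B4, B4–B5, B2–B6

The largest bag has 3 vertices, giving width 2; this decomposition certifies tw(G) ≤ 2. On the other hand G contains the 3-clique {c, d, g}. A clique must lie in a single bag of any decomposition, so no decomposition can have width below 2. The upper and lower bounds meet at 2, so that is the treewidth.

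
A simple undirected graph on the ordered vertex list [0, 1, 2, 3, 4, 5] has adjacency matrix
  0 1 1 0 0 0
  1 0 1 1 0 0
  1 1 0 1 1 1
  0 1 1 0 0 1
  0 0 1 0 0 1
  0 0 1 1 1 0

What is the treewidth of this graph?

2

A width-2 tree decomposition is:
Bags: B1 = {2, 4, 5}  B2 = {2, 3, 5}  B3 = {1, 2, 3}  B4 = {0, 1, 2}
Tree: B1–B2, B2–B3, B3–B4
The largest bag has 3 vertices, giving width 2; this decomposition certifies tw(G) ≤ 2. On the other hand G contains the 3-clique {0, 1, 2}. A clique must lie in a single bag of any decomposition, so no decomposition can have width below 2. Combining the bounds, tw(G) = 2.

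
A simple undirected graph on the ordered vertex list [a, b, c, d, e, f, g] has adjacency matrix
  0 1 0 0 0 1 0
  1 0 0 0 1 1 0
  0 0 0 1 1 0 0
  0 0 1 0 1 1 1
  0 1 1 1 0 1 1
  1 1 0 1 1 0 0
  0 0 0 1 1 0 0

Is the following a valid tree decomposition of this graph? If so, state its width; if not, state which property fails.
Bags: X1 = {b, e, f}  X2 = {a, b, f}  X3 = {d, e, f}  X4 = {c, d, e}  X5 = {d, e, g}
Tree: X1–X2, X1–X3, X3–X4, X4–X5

Vertex coverage: the bags together contain {a, b, c, d, e, f, g}, the full vertex set. Edge coverage: each edge of G has both endpoints in at least one bag. Running intersection: for every vertex, the bags containing it form a connected subtree. All three properties hold, so this is a valid tree decomposition of width max|bag| − 1 = 2, and hence tw(G) ≤ 2.

Yes; width 2.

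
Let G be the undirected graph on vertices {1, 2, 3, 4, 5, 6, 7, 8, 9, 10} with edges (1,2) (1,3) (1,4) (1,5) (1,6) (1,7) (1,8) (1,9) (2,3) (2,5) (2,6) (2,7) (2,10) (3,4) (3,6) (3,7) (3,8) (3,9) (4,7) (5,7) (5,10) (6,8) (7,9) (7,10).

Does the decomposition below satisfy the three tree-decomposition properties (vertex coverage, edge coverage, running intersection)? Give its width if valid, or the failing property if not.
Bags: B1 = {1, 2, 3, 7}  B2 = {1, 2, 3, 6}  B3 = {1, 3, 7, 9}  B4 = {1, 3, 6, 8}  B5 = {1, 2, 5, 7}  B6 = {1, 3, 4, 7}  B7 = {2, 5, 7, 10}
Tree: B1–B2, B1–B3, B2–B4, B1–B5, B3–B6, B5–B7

Yes; width 3.

Every vertex of G appears in some bag (union = {1, 2, 3, 4, 5, 6, 7, 8, 9, 10}); every edge is covered by a bag; and for each vertex v the set of bags containing v is connected in the bag tree. The decomposition is therefore valid. The largest bag has 4 vertices, so the width is 3.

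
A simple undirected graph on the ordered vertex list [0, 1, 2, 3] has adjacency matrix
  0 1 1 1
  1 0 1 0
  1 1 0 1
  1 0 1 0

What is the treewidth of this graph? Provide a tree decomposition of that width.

Each bag holds 3 vertices, so the decomposition has width 2, which upper-bounds the treewidth. Conversely, {0, 1, 2} is a clique of size 3, and the vertices of any clique must share a bag in every tree decomposition; so some bag has ≥ 3 vertices and tw(G) ≥ 2. The upper and lower bounds meet at 2, so that is the treewidth.

Treewidth 2.
One such decomposition:
Bags: B1 = {0, 1, 2}  B2 = {0, 2, 3}
Tree: B1–B2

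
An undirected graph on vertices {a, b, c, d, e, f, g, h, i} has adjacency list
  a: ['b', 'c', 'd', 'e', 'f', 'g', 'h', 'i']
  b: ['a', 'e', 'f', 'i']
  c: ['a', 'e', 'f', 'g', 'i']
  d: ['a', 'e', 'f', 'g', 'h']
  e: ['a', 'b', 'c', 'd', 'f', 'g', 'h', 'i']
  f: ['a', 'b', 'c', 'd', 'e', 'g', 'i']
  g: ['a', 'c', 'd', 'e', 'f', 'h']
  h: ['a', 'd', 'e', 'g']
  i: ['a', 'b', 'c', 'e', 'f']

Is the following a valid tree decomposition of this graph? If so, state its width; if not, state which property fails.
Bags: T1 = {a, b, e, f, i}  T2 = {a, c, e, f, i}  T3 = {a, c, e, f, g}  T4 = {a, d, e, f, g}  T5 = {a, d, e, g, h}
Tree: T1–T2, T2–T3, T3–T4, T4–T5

Every vertex of G appears in some bag (union = {a, b, c, d, e, f, g, h, i}); every edge is covered by a bag; and for each vertex v the set of bags containing v is connected in the bag tree. The decomposition is therefore valid. The largest bag has 5 vertices, so the width is 4.

Yes; width 4.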